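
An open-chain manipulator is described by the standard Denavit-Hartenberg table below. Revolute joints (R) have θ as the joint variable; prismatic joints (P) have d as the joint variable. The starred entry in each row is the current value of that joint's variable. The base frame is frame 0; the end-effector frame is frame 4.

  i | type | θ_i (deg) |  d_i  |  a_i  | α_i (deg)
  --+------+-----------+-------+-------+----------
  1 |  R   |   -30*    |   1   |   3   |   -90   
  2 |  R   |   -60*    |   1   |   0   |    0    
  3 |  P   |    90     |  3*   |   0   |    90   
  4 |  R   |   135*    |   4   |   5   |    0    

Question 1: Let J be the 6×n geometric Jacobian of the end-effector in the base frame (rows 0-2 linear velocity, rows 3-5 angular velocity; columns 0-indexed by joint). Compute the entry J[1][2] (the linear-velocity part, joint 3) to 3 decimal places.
prismatic axis z_2 = (0.5000,0.8660,0.0000)
J_v[:, 2] = z_2; J_ω[:, 2] = (0,0,0)
entry J[1][2] = 0.8660

0.866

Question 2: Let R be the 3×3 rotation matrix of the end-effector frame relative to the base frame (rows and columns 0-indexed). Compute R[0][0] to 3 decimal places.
End-effector x-axis (col 0 of R) = (-0.1768,0.9186,0.3536)
R[0][0] = -0.1768

-0.177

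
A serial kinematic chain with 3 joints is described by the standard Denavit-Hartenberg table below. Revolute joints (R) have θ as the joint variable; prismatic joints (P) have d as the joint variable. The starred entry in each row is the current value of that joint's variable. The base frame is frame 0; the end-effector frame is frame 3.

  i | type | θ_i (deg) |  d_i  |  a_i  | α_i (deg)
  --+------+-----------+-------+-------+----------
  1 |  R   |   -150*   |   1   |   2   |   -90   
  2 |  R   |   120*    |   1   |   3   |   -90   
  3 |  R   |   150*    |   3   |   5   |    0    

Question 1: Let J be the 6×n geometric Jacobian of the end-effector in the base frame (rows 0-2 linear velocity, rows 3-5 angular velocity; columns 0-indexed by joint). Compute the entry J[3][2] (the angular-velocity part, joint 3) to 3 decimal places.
axis z_2 = (0.7500,0.4330,0.5000); lever o_n−o_2 = (-0.8750,2.3816,5.2500)
cross product → J_v[:, 2] = (1.0825,-4.3750,2.1651)
J_ω[:, 2] = z_2
entry J[3][2] = 0.7500

0.750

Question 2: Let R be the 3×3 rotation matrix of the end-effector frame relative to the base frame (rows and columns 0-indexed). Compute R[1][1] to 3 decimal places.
End-effector y-axis (col 1 of R) = (0.2165,-0.8750,0.4330)
R[1][1] = -0.8750

-0.875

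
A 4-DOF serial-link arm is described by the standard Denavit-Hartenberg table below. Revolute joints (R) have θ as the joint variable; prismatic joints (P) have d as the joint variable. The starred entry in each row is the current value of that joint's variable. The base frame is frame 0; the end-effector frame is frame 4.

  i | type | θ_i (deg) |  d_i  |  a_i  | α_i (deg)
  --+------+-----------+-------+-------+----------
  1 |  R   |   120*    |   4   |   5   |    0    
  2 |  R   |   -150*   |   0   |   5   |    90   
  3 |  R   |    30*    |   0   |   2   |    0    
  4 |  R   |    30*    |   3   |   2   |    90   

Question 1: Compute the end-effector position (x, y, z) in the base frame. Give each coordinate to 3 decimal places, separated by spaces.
after link 1: o_1 = (-2.5000, 4.3301, 4.0000)
after link 2: o_2 = (1.8301, 1.8301, 4.0000)
after link 3: o_3 = (3.3301, 0.9641, 5.0000)
after link 4: o_4 = (2.6962, -2.1340, 6.7321)

2.696 -2.134 6.732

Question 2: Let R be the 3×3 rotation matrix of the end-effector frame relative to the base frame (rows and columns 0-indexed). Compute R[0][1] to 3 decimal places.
-0.500

End-effector y-axis (col 1 of R) = (-0.5000,-0.8660,0.0000)
R[0][1] = -0.5000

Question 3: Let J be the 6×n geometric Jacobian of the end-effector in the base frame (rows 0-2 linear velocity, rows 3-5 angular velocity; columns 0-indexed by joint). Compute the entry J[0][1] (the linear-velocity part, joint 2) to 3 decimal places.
6.464

axis z_1 = (0.0000,0.0000,1.0000); lever o_n−o_1 = (5.1962,-6.4641,2.7321)
cross product → J_v[:, 1] = (6.4641,5.1962,-0.0000)
J_ω[:, 1] = z_1
entry J[0][1] = 6.4641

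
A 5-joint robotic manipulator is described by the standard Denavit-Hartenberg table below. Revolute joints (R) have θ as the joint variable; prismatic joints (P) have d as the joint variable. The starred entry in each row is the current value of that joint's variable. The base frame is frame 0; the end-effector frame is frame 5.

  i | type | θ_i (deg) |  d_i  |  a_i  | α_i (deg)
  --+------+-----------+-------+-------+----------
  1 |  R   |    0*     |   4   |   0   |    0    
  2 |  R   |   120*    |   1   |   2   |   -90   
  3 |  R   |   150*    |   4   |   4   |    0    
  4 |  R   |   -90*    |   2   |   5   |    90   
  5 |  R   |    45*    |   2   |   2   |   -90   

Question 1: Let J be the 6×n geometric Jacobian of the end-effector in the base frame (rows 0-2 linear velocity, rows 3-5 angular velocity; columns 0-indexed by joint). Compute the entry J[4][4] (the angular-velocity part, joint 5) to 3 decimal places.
0.750

axis z_4 = (-0.4330,0.7500,0.5000); lever o_n−o_4 = (-2.4443,1.4053,-0.2247)
cross product → J_v[:, 4] = (-0.8712,-1.3195,1.2247)
J_ω[:, 4] = z_4
entry J[4][4] = 0.7500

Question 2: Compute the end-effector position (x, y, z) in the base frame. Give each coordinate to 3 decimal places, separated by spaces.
after link 1: o_1 = (0.0000, 0.0000, 4.0000)
after link 2: o_2 = (-1.0000, 1.7321, 5.0000)
after link 3: o_3 = (-2.7321, -3.2679, 3.0000)
after link 4: o_4 = (-5.7141, -2.1029, -1.3301)
after link 5: o_5 = (-8.1584, -0.6976, -1.5549)

-8.158 -0.698 -1.555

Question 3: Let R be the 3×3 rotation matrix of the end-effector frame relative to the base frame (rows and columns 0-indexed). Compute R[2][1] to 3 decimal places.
End-effector y-axis (col 1 of R) = (0.4330,-0.7500,-0.5000)
R[2][1] = -0.5000

-0.500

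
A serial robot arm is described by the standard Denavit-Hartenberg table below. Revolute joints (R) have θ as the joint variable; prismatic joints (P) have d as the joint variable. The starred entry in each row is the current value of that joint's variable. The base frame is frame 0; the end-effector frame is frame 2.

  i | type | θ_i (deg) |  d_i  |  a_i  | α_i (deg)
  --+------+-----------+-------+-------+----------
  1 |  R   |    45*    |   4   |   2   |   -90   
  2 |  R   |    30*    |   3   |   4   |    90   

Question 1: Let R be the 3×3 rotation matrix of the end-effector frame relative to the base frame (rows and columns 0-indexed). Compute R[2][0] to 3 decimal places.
-0.500

End-effector x-axis (col 0 of R) = (0.6124,0.6124,-0.5000)
R[2][0] = -0.5000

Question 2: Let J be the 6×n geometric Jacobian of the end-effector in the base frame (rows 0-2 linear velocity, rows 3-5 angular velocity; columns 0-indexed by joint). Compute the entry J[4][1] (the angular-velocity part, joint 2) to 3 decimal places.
axis z_1 = (-0.7071,0.7071,0.0000); lever o_n−o_1 = (0.3282,4.5708,-2.0000)
cross product → J_v[:, 1] = (-1.4142,-1.4142,-3.4641)
J_ω[:, 1] = z_1
entry J[4][1] = 0.7071

0.707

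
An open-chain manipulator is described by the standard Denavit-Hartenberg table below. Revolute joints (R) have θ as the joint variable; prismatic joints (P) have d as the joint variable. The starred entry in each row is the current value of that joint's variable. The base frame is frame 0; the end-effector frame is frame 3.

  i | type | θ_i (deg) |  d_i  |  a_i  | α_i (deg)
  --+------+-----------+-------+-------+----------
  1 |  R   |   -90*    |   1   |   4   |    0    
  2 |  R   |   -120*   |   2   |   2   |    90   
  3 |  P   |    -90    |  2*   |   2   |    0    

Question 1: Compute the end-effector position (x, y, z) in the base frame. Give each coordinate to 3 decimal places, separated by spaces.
-0.732 -1.268 1.000

after link 1: o_1 = (0.0000, -4.0000, 1.0000)
after link 2: o_2 = (-1.7321, -3.0000, 3.0000)
after link 3: o_3 = (-0.7321, -1.2679, 1.0000)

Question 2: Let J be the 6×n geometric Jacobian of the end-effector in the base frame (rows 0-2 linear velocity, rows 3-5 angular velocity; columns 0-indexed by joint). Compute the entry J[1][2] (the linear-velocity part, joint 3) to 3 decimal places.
prismatic axis z_2 = (0.5000,0.8660,0.0000)
J_v[:, 2] = z_2; J_ω[:, 2] = (0,0,0)
entry J[1][2] = 0.8660

0.866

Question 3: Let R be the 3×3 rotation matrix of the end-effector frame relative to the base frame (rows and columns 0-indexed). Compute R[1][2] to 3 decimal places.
0.866

End-effector z-axis (col 2 of R) = (0.5000,0.8660,0.0000)
R[1][2] = 0.8660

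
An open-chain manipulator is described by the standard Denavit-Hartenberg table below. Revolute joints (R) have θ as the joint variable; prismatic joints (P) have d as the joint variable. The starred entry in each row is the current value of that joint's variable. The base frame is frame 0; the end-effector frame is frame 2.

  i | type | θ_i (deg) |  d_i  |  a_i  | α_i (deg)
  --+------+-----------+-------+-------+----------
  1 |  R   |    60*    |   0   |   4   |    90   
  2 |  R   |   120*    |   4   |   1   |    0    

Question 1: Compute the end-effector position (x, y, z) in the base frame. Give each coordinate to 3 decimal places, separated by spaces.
after link 1: o_1 = (2.0000, 3.4641, 0.0000)
after link 2: o_2 = (5.2141, 1.0311, 0.8660)

5.214 1.031 0.866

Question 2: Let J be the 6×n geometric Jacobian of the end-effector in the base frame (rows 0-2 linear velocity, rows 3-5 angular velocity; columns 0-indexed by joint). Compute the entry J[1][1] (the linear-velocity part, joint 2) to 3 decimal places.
-0.750

axis z_1 = (0.8660,-0.5000,0.0000); lever o_n−o_1 = (3.2141,-2.4330,0.8660)
cross product → J_v[:, 1] = (-0.4330,-0.7500,-0.5000)
J_ω[:, 1] = z_1
entry J[1][1] = -0.7500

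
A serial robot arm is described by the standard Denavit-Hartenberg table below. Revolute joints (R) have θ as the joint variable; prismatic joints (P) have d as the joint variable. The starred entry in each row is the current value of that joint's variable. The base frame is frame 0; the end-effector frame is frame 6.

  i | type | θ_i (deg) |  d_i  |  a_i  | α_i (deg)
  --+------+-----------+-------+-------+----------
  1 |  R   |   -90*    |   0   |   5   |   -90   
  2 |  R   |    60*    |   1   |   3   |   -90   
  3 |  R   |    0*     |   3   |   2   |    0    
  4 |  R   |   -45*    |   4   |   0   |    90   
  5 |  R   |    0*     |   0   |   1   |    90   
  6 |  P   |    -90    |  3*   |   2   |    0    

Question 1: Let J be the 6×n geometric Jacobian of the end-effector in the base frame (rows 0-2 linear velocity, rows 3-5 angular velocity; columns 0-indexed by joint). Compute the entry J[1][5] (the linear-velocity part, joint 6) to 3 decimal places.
prismatic axis z_5 = (0.0000,-0.8660,0.5000)
J_v[:, 5] = z_5; J_ω[:, 5] = (0,0,0)
entry J[1][5] = -0.8660

-0.866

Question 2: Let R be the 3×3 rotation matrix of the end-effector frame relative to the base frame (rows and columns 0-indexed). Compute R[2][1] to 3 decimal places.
-0.612

End-effector y-axis (col 1 of R) = (0.7071,-0.3536,-0.6124)
R[2][1] = -0.6124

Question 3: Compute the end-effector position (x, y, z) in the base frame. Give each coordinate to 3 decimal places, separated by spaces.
after link 1: o_1 = (0.0000, -5.0000, 0.0000)
after link 2: o_2 = (1.0000, -6.5000, -2.5981)
after link 3: o_3 = (1.0000, -4.9019, -5.8301)
after link 4: o_4 = (1.0000, -1.4378, -7.8301)
after link 5: o_5 = (1.7071, -1.7914, -8.4425)
after link 6: o_6 = (0.2929, -5.0966, -8.1672)

0.293 -5.097 -8.167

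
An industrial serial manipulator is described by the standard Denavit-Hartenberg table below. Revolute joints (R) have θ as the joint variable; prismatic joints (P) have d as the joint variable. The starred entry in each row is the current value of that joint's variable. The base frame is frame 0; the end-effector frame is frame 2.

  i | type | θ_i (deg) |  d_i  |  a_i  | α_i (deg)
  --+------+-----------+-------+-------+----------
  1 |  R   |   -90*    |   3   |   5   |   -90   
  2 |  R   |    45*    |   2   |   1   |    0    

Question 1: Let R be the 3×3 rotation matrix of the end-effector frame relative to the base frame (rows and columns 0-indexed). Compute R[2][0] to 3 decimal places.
End-effector x-axis (col 0 of R) = (0.0000,-0.7071,-0.7071)
R[2][0] = -0.7071

-0.707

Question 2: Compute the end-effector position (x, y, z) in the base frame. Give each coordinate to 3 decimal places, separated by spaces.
2.000 -5.707 2.293

after link 1: o_1 = (0.0000, -5.0000, 3.0000)
after link 2: o_2 = (2.0000, -5.7071, 2.2929)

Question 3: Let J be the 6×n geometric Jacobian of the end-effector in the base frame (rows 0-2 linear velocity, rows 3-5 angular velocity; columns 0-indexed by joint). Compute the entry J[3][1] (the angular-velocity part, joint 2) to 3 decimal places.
axis z_1 = (1.0000,0.0000,0.0000); lever o_n−o_1 = (2.0000,-0.7071,-0.7071)
cross product → J_v[:, 1] = (-0.0000,0.7071,-0.7071)
J_ω[:, 1] = z_1
entry J[3][1] = 1.0000

1.000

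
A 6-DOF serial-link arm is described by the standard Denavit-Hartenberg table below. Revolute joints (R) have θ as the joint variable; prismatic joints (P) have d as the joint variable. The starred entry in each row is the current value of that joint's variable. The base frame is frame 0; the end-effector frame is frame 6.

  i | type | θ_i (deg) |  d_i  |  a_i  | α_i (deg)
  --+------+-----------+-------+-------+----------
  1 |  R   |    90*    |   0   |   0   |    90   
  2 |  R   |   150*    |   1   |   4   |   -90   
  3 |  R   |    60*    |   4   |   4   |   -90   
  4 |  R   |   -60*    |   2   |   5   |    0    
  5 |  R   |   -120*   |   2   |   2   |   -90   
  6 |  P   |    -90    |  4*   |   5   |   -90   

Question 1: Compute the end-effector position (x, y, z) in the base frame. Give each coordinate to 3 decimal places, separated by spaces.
-7.397 -4.828 -11.450

after link 1: o_1 = (0.0000, 0.0000, 0.0000)
after link 2: o_2 = (1.0000, -3.4641, 2.0000)
after link 3: o_3 = (-2.4641, -7.1962, -0.4641)
after link 4: o_4 = (-5.6292, -8.9437, -4.4551)
after link 5: o_5 = (-4.8971, -6.5777, -5.8212)
after link 6: o_6 = (-7.3971, -4.8277, -11.4503)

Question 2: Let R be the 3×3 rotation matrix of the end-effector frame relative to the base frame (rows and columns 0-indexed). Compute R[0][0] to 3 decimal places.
-0.500

End-effector x-axis (col 0 of R) = (-0.5000,0.7500,-0.4330)
R[0][0] = -0.5000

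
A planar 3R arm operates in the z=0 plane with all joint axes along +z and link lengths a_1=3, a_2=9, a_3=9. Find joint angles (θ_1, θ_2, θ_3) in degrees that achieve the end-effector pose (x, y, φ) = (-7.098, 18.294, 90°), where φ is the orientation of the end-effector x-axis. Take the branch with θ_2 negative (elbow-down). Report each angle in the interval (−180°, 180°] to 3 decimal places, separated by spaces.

150.009 -30.011 -29.998

wrist centre = target − a_3·(cos φ, sin φ) = (-7.0980, 9.2940)
cos θ_2 = (136.7600−3²−9²)/(2·3·9) = 0.8659; θ_2 = -30.0113° (elbow-down)
β = atan2(9.2940,-7.0980) = 127.3696°; ψ = atan2(-4.5015,10.7933) = -22.6394°
θ_1 = β − ψ = 150.0090°
θ_3 = φ − θ_1 − θ_2 = -29.9977° (wrapped to (-180°,180°])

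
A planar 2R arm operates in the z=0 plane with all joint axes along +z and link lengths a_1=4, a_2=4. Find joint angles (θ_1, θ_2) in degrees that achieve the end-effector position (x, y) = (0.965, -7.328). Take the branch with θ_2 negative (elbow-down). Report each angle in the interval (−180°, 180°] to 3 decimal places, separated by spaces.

cos θ_2 = (54.6308−4²−4²)/(2·4·4) = 0.7072; θ_2 = -44.9914° (elbow-down)
β = atan2(-7.3280,0.9650) = -82.4981°; ψ = atan2(-2.8280,6.8289) = -22.4957°
θ_1 = β − ψ = -60.0024°

-60.002 -44.991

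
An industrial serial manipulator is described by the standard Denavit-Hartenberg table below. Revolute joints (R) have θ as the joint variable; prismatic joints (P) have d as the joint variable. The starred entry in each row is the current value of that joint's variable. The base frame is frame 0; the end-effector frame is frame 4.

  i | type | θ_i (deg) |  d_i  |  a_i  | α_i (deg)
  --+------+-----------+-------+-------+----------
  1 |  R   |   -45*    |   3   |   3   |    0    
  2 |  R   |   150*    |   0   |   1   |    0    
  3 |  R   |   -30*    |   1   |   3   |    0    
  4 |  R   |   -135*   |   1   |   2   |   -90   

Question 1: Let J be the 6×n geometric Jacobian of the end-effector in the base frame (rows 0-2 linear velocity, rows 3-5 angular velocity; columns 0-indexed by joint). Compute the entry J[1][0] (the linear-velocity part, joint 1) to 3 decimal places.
3.639

axis z_0 = ẑ; lever o_n−o_0 = (3.6390,0.0103,5.0000)
cross product → J_v[:, 0] = (-0.0103,3.6390,0.0000)
J_ω[:, 0] = z_0
entry J[1][0] = 3.6390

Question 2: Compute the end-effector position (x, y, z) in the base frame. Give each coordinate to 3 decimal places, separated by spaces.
after link 1: o_1 = (2.1213, -2.1213, 3.0000)
after link 2: o_2 = (1.8625, -1.1554, 3.0000)
after link 3: o_3 = (2.6390, 1.7424, 4.0000)
after link 4: o_4 = (3.6390, 0.0103, 5.0000)

3.639 0.010 5.000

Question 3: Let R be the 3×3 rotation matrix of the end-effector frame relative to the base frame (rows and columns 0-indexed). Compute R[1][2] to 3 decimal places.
End-effector z-axis (col 2 of R) = (0.8660,0.5000,0.0000)
R[1][2] = 0.5000

0.500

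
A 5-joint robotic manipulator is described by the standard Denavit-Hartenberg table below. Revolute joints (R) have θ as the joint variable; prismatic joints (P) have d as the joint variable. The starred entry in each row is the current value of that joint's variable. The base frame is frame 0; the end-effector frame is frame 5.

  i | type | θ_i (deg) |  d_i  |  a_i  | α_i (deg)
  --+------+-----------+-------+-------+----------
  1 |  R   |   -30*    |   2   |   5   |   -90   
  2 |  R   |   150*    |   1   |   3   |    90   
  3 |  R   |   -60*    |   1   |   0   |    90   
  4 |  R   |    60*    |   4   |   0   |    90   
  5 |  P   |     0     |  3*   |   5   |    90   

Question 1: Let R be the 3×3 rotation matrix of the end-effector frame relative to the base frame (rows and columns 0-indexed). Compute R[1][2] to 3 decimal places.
0.808

End-effector z-axis (col 2 of R) = (-0.3995,0.8080,-0.4330)
R[1][2] = 0.8080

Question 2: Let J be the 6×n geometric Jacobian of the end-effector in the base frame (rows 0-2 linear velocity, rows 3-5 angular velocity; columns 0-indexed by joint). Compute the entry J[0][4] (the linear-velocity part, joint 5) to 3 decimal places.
-0.916

prismatic axis z_4 = (-0.9163,-0.3370,0.2165)
J_v[:, 4] = z_4; J_ω[:, 4] = (0,0,0)
entry J[0][4] = -0.9163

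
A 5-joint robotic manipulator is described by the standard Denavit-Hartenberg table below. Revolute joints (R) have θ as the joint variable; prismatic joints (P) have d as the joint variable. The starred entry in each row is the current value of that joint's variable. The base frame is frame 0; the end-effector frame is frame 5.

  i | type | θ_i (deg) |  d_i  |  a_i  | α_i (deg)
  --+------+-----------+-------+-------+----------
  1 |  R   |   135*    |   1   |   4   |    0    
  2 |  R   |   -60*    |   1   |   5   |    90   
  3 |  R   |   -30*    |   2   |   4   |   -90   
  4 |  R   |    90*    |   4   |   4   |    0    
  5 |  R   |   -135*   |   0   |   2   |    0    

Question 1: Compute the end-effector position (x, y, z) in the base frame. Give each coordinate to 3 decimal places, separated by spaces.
after link 1: o_1 = (-2.8284, 2.8284, 1.0000)
after link 2: o_2 = (-1.5343, 7.6581, 2.0000)
after link 3: o_3 = (1.2941, 10.4865, 0.0000)
after link 4: o_4 = (-2.0520, 13.4536, 3.4641)
after link 5: o_5 = (-0.3690, 14.2706, 2.7570)

-0.369 14.271 2.757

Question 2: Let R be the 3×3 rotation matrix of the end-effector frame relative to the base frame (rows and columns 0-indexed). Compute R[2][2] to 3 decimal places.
0.866

End-effector z-axis (col 2 of R) = (0.1294,0.4830,0.8660)
R[2][2] = 0.8660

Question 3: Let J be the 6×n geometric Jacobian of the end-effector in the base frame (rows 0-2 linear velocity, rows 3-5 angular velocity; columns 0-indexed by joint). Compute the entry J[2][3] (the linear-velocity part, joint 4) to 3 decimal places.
1.293

axis z_3 = (0.1294,0.4830,0.8660); lever o_n−o_3 = (-1.6631,3.7841,2.7570)
cross product → J_v[:, 3] = (-1.9456,-1.7970,1.2929)
J_ω[:, 3] = z_3
entry J[2][3] = 1.2929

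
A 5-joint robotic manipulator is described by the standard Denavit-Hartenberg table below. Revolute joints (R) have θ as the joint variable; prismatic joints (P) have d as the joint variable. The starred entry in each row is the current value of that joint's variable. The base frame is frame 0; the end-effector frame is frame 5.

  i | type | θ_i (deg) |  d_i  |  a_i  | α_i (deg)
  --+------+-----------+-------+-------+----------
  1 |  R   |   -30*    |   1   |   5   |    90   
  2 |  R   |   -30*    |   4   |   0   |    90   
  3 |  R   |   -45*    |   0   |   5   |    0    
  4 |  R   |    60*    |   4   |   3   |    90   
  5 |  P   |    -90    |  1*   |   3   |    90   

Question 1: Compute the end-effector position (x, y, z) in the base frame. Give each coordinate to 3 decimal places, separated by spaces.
after link 1: o_1 = (4.3301, -2.5000, 1.0000)
after link 2: o_2 = (2.3301, -5.9641, 1.0000)
after link 3: o_3 = (6.7495, -4.4332, -0.7678)
after link 4: o_4 = (6.8026, -5.3604, -5.6808)
after link 5: o_5 = (8.7787, -5.3859, -3.2121)

8.779 -5.386 -3.212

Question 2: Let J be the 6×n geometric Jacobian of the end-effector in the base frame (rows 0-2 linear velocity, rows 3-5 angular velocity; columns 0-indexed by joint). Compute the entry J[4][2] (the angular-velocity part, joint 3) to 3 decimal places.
axis z_2 = (-0.4330,0.2500,-0.8660); lever o_n−o_2 = (6.4486,0.5782,-4.2121)
cross product → J_v[:, 2] = (-0.5523,-7.4085,-1.8625)
J_ω[:, 2] = z_2
entry J[4][2] = 0.2500

0.250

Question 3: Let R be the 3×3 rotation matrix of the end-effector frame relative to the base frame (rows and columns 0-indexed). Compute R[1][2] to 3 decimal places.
End-effector z-axis (col 2 of R) = (-0.5950,0.6424,0.4830)
R[1][2] = 0.6424

0.642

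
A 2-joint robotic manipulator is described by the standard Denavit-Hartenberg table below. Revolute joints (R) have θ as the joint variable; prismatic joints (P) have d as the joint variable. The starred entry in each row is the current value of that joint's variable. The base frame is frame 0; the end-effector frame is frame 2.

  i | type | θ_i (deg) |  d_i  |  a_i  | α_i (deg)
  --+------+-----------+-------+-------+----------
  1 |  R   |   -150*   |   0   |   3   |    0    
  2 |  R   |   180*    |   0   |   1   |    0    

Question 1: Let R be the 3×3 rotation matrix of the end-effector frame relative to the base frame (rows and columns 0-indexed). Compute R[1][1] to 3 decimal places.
0.866

End-effector y-axis (col 1 of R) = (-0.5000,0.8660,0.0000)
R[1][1] = 0.8660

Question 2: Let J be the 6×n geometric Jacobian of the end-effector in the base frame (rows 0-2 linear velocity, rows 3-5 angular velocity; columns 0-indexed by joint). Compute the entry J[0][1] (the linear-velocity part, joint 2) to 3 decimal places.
axis z_1 = (0.0000,0.0000,1.0000); lever o_n−o_1 = (0.8660,0.5000,0.0000)
cross product → J_v[:, 1] = (-0.5000,0.8660,0.0000)
J_ω[:, 1] = z_1
entry J[0][1] = -0.5000

-0.500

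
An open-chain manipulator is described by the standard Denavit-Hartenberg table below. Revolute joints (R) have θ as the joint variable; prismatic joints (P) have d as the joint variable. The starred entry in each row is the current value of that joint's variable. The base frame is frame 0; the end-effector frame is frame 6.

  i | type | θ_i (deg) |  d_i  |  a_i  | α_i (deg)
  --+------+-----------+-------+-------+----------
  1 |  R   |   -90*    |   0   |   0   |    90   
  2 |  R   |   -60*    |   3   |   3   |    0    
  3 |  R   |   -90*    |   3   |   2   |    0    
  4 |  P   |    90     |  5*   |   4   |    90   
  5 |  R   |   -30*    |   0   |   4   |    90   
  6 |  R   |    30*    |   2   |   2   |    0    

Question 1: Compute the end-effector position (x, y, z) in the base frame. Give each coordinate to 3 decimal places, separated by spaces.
-6.402 -2.884 -10.995

after link 1: o_1 = (0.0000, 0.0000, 0.0000)
after link 2: o_2 = (-3.0000, -1.5000, -2.5981)
after link 3: o_3 = (-6.0000, 0.2321, -3.5981)
after link 4: o_4 = (-11.0000, -1.7679, -7.0622)
after link 5: o_5 = (-9.0000, -3.5000, -10.0622)
after link 6: o_6 = (-6.4019, -2.8840, -10.9952)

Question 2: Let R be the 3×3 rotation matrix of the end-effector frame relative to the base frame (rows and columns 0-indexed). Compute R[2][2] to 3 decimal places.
0.433

End-effector z-axis (col 2 of R) = (0.8660,0.2500,0.4330)
R[2][2] = 0.4330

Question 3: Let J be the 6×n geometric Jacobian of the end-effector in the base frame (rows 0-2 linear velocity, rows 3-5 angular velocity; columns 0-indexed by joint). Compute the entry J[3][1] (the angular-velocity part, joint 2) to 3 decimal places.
-1.000

axis z_1 = (-1.0000,-0.0000,0.0000); lever o_n−o_1 = (-6.4019,-2.8840,-10.9952)
cross product → J_v[:, 1] = (0.0000,-10.9952,2.8840)
J_ω[:, 1] = z_1
entry J[3][1] = -1.0000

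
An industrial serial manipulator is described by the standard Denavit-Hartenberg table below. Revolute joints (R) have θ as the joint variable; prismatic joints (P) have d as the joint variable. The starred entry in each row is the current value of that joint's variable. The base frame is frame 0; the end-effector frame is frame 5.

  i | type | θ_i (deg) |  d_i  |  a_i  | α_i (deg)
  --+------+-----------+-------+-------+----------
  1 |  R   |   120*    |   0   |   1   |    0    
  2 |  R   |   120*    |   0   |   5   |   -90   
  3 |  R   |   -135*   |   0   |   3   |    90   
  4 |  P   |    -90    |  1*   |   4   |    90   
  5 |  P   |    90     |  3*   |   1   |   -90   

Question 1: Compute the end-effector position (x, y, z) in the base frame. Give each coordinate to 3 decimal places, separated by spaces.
after link 1: o_1 = (-0.5000, 0.8660, 0.0000)
after link 2: o_2 = (-3.0000, -3.4641, 0.0000)
after link 3: o_3 = (-1.9393, -1.6270, 2.1213)
after link 4: o_4 = (-5.0499, 0.9854, 1.4142)
after link 5: o_5 = (-5.7570, -0.2394, -1.4142)

-5.757 -0.239 -1.414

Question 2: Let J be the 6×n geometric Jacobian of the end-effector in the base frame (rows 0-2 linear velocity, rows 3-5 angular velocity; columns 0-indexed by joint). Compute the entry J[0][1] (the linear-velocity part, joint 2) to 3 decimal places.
1.105

axis z_1 = (0.0000,0.0000,1.0000); lever o_n−o_1 = (-5.2570,-1.1054,-1.4142)
cross product → J_v[:, 1] = (1.1054,-5.2570,0.0000)
J_ω[:, 1] = z_1
entry J[0][1] = 1.1054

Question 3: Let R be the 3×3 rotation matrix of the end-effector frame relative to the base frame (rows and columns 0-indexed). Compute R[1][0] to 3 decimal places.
0.612

End-effector x-axis (col 0 of R) = (0.3536,0.6124,-0.7071)
R[1][0] = 0.6124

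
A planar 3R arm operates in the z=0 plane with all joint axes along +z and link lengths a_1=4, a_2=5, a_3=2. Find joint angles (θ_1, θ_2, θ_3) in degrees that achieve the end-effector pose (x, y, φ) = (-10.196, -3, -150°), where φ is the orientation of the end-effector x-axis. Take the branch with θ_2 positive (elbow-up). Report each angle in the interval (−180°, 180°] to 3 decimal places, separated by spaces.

wrist centre = target − a_3·(cos φ, sin φ) = (-8.4639, -2.0000)
cos θ_2 = (75.6384−4²−5²)/(2·4·5) = 0.8660; θ_2 = 30.0074° (elbow-up)
β = atan2(-2.0000,-8.4639) = -166.7051°; ψ = atan2(2.5006,8.3298) = 16.7094°
θ_1 = β − ψ = -183.4145°
θ_3 = φ − θ_1 − θ_2 = 3.4071° (wrapped to (-180°,180°])

176.585 30.007 3.407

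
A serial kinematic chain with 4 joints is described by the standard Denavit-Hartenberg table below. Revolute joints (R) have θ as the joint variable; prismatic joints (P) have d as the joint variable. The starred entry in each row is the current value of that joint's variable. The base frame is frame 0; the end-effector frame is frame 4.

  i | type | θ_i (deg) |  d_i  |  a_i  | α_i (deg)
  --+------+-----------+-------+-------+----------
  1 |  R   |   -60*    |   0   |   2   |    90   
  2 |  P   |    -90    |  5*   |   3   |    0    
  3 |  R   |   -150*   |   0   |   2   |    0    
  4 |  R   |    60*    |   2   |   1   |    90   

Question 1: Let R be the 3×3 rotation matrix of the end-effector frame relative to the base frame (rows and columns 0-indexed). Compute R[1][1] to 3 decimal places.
-0.500

End-effector y-axis (col 1 of R) = (-0.8660,-0.5000,0.0000)
R[1][1] = -0.5000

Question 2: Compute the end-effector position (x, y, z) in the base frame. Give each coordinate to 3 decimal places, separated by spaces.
-6.062 -3.500 -1.268

after link 1: o_1 = (1.0000, -1.7321, 0.0000)
after link 2: o_2 = (-3.3301, -4.2321, -3.0000)
after link 3: o_3 = (-3.8301, -3.3660, -1.2679)
after link 4: o_4 = (-6.0622, -3.5000, -1.2679)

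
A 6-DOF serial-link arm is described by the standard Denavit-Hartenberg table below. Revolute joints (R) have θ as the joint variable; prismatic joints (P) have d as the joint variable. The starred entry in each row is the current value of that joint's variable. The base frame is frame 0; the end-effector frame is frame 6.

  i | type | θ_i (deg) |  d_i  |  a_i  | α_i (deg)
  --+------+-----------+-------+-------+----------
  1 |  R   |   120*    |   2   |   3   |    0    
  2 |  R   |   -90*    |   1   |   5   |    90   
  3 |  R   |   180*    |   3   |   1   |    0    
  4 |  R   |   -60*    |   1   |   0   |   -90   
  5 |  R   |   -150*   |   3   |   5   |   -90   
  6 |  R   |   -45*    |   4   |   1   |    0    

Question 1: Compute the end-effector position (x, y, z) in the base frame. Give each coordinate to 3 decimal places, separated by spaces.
after link 1: o_1 = (-1.5000, 2.5981, 2.0000)
after link 2: o_2 = (2.8301, 5.0981, 3.0000)
after link 3: o_3 = (3.4641, 2.0000, 3.0000)
after link 4: o_4 = (3.9641, 1.1340, 3.0000)
after link 5: o_5 = (4.8391, -1.2476, -2.2500)
after link 6: o_6 = (5.6167, -5.2069, -1.4018)

5.617 -5.207 -1.402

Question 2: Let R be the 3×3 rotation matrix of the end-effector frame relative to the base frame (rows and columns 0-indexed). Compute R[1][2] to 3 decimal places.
End-effector z-axis (col 2 of R) = (0.2165,-0.8750,0.4330)
R[1][2] = -0.8750

-0.875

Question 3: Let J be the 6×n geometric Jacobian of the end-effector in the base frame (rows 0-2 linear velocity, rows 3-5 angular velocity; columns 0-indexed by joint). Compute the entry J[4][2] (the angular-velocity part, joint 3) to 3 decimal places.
-0.866

axis z_2 = (0.5000,-0.8660,0.0000); lever o_n−o_2 = (2.7866,-10.3050,-4.4018)
cross product → J_v[:, 2] = (3.8121,2.2009,-2.7392)
J_ω[:, 2] = z_2
entry J[4][2] = -0.8660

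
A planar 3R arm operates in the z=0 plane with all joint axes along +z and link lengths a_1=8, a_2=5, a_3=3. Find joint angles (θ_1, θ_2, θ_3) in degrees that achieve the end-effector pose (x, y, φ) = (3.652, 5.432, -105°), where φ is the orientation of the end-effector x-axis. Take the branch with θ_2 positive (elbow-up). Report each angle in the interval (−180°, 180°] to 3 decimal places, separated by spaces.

29.997 90.003 135.001

wrist centre = target − a_3·(cos φ, sin φ) = (4.4285, 8.3298)
cos θ_2 = (88.9964−8²−5²)/(2·8·5) = -0.0000; θ_2 = 90.0026° (elbow-up)
β = atan2(8.3298,4.4285) = 62.0030°; ψ = atan2(5.0000,7.9998) = 32.0061°
θ_1 = β − ψ = 29.9969°
θ_3 = φ − θ_1 − θ_2 = 135.0005° (wrapped to (-180°,180°])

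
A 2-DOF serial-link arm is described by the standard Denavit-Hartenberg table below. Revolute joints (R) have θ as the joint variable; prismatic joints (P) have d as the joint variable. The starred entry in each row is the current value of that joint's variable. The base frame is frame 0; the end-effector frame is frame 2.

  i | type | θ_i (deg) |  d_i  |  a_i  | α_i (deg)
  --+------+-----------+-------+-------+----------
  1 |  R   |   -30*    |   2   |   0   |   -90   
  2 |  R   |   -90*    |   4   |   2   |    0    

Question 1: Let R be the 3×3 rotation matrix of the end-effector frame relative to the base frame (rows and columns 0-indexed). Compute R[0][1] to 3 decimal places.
0.866

End-effector y-axis (col 1 of R) = (0.8660,-0.5000,-0.0000)
R[0][1] = 0.8660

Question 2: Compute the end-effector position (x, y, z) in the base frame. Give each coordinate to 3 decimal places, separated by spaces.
after link 1: o_1 = (0.0000, 0.0000, 2.0000)
after link 2: o_2 = (2.0000, 3.4641, 4.0000)

2.000 3.464 4.000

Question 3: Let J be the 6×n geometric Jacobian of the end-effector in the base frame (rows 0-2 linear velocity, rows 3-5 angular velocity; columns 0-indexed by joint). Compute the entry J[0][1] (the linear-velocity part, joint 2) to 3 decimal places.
axis z_1 = (0.5000,0.8660,0.0000); lever o_n−o_1 = (2.0000,3.4641,2.0000)
cross product → J_v[:, 1] = (1.7321,-1.0000,0.0000)
J_ω[:, 1] = z_1
entry J[0][1] = 1.7321

1.732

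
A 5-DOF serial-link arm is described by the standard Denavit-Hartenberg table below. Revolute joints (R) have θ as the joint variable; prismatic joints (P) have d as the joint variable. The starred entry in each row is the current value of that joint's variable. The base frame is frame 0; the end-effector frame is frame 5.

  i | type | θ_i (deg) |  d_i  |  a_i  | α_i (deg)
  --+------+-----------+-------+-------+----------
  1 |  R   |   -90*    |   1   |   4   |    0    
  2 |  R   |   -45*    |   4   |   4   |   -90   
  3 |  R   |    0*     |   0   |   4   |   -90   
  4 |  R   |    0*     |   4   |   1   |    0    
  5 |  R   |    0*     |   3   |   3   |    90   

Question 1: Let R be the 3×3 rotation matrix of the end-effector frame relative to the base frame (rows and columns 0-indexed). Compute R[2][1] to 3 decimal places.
End-effector y-axis (col 1 of R) = (0.0000,-0.0000,-1.0000)
R[2][1] = -1.0000

-1.000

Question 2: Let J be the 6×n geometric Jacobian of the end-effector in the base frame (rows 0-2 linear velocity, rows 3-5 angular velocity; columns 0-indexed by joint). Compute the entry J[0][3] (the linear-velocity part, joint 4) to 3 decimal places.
axis z_3 = (0.0000,-0.0000,-1.0000); lever o_n−o_3 = (-2.8284,-2.8284,-7.0000)
cross product → J_v[:, 3] = (-2.8284,2.8284,-0.0000)
J_ω[:, 3] = z_3
entry J[0][3] = -2.8284

-2.828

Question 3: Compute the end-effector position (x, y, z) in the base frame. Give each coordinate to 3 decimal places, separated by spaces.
-8.485 -12.485 -2.000

after link 1: o_1 = (0.0000, -4.0000, 1.0000)
after link 2: o_2 = (-2.8284, -6.8284, 5.0000)
after link 3: o_3 = (-5.6569, -9.6569, 5.0000)
after link 4: o_4 = (-6.3640, -10.3640, 1.0000)
after link 5: o_5 = (-8.4853, -12.4853, -2.0000)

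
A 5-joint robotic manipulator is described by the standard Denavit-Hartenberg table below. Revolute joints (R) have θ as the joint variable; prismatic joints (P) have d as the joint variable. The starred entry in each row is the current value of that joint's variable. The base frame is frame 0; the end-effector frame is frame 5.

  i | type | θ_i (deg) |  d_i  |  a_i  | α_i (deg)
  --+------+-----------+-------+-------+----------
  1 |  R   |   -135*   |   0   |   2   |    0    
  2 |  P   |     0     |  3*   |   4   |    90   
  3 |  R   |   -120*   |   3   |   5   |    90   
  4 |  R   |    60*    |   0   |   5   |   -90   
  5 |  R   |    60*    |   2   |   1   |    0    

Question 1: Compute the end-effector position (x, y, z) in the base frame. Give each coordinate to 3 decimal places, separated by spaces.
-8.842 3.551 -2.645

after link 1: o_1 = (-1.4142, -1.4142, 0.0000)
after link 2: o_2 = (-4.2426, -4.2426, 3.0000)
after link 3: o_3 = (-4.5962, -0.3536, -1.3301)
after link 4: o_4 = (-6.7742, 3.5922, -3.4952)
after link 5: o_5 = (-8.8418, 3.5512, -2.6447)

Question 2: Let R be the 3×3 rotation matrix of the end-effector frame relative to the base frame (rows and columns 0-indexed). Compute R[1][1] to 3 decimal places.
-0.990

End-effector y-axis (col 1 of R) = (0.0711,-0.9896,0.1250)
R[1][1] = -0.9896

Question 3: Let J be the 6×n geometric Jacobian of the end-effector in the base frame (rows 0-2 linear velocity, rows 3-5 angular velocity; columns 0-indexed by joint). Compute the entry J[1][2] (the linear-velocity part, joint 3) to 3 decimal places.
-3.991

axis z_2 = (-0.7071,0.7071,0.0000); lever o_n−o_2 = (-4.5991,7.7938,-5.6447)
cross product → J_v[:, 2] = (-3.9914,-3.9914,-2.2590)
J_ω[:, 2] = z_2
entry J[1][2] = -3.9914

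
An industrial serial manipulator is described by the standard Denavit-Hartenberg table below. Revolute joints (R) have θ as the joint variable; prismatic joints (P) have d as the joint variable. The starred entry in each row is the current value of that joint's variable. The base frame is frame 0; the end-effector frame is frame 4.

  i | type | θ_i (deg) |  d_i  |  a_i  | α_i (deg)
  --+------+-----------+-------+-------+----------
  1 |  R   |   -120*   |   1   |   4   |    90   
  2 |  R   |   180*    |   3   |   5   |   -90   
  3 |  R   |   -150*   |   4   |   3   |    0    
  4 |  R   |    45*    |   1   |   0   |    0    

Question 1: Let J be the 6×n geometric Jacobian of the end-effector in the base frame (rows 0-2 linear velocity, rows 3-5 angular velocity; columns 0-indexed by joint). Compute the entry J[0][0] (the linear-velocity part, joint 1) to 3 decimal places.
-0.866

axis z_0 = ẑ; lever o_n−o_0 = (-4.6962,0.8660,-4.0000)
cross product → J_v[:, 0] = (-0.8660,-4.6962,0.0000)
J_ω[:, 0] = z_0
entry J[0][0] = -0.8660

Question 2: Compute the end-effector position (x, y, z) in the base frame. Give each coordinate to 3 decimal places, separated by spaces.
after link 1: o_1 = (-2.0000, -3.4641, 1.0000)
after link 2: o_2 = (-2.0981, 2.3660, 1.0000)
after link 3: o_3 = (-4.6962, 0.8660, -3.0000)
after link 4: o_4 = (-4.6962, 0.8660, -4.0000)

-4.696 0.866 -4.000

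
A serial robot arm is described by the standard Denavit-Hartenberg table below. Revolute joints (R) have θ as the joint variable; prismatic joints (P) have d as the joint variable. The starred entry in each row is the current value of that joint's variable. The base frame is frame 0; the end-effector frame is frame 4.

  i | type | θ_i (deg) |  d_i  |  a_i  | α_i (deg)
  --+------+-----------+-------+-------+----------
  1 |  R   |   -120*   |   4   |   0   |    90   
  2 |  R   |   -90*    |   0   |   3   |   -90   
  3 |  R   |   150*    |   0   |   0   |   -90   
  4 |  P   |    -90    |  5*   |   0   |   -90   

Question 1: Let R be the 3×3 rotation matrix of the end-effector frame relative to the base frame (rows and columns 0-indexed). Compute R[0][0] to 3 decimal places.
-0.500

End-effector x-axis (col 0 of R) = (-0.5000,-0.8660,0.0000)
R[0][0] = -0.5000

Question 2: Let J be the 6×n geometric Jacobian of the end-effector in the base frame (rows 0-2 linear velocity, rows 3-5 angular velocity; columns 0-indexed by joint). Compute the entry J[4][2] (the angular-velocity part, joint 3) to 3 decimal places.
-0.866

axis z_2 = (-0.5000,-0.8660,0.0000); lever o_n−o_2 = (-3.7500,2.1651,2.5000)
cross product → J_v[:, 2] = (-2.1651,1.2500,-4.3301)
J_ω[:, 2] = z_2
entry J[4][2] = -0.8660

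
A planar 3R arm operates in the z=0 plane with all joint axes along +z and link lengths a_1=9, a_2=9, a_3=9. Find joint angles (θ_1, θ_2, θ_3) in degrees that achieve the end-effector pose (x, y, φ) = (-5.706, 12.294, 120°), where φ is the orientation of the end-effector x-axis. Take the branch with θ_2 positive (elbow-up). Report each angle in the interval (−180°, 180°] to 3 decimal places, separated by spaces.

30.003 150.001 -60.004

wrist centre = target − a_3·(cos φ, sin φ) = (-1.2060, 4.4998)
cos θ_2 = (21.7024−9²−9²)/(2·9·9) = -0.8660; θ_2 = 150.0011° (elbow-up)
β = atan2(4.4998,-1.2060) = 105.0034°; ψ = atan2(4.4999,1.2057) = 75.0005°
θ_1 = β − ψ = 30.0029°
θ_3 = φ − θ_1 − θ_2 = -60.0040° (wrapped to (-180°,180°])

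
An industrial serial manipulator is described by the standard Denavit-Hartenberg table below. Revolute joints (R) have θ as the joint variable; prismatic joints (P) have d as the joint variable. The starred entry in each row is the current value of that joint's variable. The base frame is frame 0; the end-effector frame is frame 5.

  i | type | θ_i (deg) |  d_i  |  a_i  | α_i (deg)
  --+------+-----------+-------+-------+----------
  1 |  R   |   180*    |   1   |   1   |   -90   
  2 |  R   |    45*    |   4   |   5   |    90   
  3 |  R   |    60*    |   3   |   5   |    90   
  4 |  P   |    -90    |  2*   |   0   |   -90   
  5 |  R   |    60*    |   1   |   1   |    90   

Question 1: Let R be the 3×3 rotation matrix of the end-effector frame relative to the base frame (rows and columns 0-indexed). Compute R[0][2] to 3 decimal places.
0.306

End-effector z-axis (col 2 of R) = (0.3062,0.2500,-0.9186)
R[0][2] = 0.3062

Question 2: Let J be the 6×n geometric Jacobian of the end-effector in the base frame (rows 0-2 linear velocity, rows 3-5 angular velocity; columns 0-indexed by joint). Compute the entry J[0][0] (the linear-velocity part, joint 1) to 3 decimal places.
8.629

axis z_0 = ẑ; lever o_n−o_0 = (-9.1190,-8.6292,-3.5835)
cross product → J_v[:, 0] = (8.6292,-9.1190,0.0000)
J_ω[:, 0] = z_0
entry J[0][0] = 8.6292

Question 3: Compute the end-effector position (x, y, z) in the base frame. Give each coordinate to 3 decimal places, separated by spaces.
-9.119 -8.629 -3.584

after link 1: o_1 = (-1.0000, 0.0000, 1.0000)
after link 2: o_2 = (-4.5355, -4.0000, -2.5355)
after link 3: o_3 = (-8.4246, -8.3301, -2.1820)
after link 4: o_4 = (-9.6494, -7.3301, -3.4067)
after link 5: o_5 = (-9.1190, -8.6292, -3.5835)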